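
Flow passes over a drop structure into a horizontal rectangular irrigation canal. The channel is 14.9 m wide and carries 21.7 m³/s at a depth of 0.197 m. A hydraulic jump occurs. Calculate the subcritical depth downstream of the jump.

q = Q/b = 21.7/14.9 = 1.46 m²/s; V₁ = q/y₁ = 7.39 m/s. Fr₁ = V₁/√(g·y₁) = 5.32.
Bélanger equation: y₂/y₁ = ½[√(1 + 8Fr₁²) − 1] = ½[√227.2 − 1] = 7.04.
y₂ = 7.04 × 0.197 = 1.39 m.

y₂ = 1.39 m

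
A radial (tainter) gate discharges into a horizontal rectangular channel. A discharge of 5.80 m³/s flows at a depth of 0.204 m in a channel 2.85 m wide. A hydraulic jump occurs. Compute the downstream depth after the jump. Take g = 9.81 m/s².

y₂ = 1.94 m

q = Q/b = 5.80/2.85 = 2.04 m²/s; V₁ = q/y₁ = 9.98 m/s. Fr₁ = V₁/√(g·y₁) = 7.05.
Bélanger equation: y₂/y₁ = ½[√(1 + 8Fr₁²) − 1] = ½[√398.8 − 1] = 9.49.
y₂ = 9.49 × 0.204 = 1.94 m.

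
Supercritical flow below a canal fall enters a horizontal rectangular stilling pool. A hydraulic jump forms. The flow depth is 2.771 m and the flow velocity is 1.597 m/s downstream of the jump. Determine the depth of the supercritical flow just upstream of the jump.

Fr₂ = V₂/√(g·y₂) = 1.597/√(9.81×2.771) = 0.3063.
From the momentum equation (using Fr₂), y₁/y₂ = ½[√(1 + 8Fr₂²) − 1] = ½[√1.7506 − 1] = 0.1615.
y₁ = 0.1615 × 2.771 = 0.4476 m.

y₁ = 0.4476 m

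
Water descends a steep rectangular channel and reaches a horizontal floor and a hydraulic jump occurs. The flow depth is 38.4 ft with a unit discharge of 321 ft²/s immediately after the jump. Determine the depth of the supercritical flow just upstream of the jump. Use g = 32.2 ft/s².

V₂ = q/y₂ = 321/38.4 = 8.36 ft/s; Fr₂ = V₂/√(g·y₂) = 0.238.
Since the conjugate-depth ratio holds either way, y₁/y₂ = ½[√(1 + 8Fr₂²) − 1] = ½[√1.452 − 1] = 0.103.
y₁ = 0.103 × 38.4 = 3.94 ft.

y₁ = 3.94 ft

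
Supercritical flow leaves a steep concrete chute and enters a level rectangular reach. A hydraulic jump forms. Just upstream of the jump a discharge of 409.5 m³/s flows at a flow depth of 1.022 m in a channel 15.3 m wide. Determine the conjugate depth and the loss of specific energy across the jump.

y₂ = 11.45 m; ΔE = 24.25 m

q = Q/b = 409.5/15.3 = 26.76 m²/s; V₁ = q/y₁ = 26.19 m/s. Fr₁ = V₁/√(g·y₁) = 8.271.
Conjugate-depth relation: y₂/y₁ = ½[√(1 + 8Fr₁²) − 1] = ½[√548.26 − 1] = 11.21.
y₂ = 11.21 × 1.022 = 11.45 m.
Head loss: ΔE = (y₂ − y₁)³/(4y₁y₂) = (11.45 − 1.022)³/(4×1.022×11.45) = 1135/46.82 = 24.25 m.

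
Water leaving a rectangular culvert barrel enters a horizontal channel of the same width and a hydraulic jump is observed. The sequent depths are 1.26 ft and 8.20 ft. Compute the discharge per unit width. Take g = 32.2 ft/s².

q = 39.7 ft²/s

For a rectangular channel the momentum equation gives q² = ½·g·y₁·y₂·(y₁ + y₂) = ½×32.2×1.26×8.20×9.46 = 1574.
q = √1574 = 39.7 ft²/s.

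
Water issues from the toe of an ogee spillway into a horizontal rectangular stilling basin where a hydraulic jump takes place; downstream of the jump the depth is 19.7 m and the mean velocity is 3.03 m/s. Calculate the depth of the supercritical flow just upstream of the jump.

Fr₂ = V₂/√(g·y₂) = 3.03/√(9.81×19.7) = 0.218.
Since the conjugate-depth ratio holds either way, y₁/y₂ = ½[√(1 + 8Fr₂²) − 1] = ½[√1.380 − 1] = 0.0874.
y₁ = 0.0874 × 19.7 = 1.72 m.

y₁ = 1.72 m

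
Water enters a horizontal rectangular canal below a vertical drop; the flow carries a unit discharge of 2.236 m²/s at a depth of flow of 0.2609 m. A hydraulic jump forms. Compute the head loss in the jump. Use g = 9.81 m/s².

V₁ = q/y₁ = 2.236/0.2609 = 8.570 m/s. Fr₁ = V₁/√(g·y₁) = 8.570/√(9.81×0.2609) = 5.357.
By Bélanger, y₂/y₁ = ½[√(1 + 8Fr₁²) − 1] = ½[√230.58 − 1] = 7.093.
y₂ = 7.093 × 0.2609 = 1.850 m.
V₂ = q/y₂ = 2.236/1.850 = 1.208 m/s. E₁ = y₁ + V₁²/2g = 4.005 m; E₂ = y₂ + V₂²/2g = 1.925 m. ΔE = E₁ − E₂ = 2.080 m.

ΔE = 2.080 m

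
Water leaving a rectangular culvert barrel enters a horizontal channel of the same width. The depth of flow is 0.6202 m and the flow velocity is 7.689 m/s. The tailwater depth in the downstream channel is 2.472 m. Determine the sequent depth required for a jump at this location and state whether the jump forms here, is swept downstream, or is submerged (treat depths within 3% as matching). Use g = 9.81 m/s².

y₂ = 2.442 m; the jump forms here

Fr₁ = V₁/√(g·y₁) = 7.689/√(9.81×0.6202) = 3.117.
Bélanger equation: y₂/y₁ = ½[√(1 + 8Fr₁²) − 1] = ½[√78.737 − 1] = 3.937.
y₂ = 3.937 × 0.6202 = 2.442 m.
Tailwater y_tw = 2.472 m: y_tw ≈ y₂, so the jump forms here.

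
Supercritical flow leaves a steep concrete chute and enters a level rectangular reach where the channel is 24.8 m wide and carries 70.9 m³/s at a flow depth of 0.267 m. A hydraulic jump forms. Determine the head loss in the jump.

ΔE = 3.67 m

q = Q/b = 70.9/24.8 = 2.86 m²/s; V₁ = q/y₁ = 10.7 m/s. Fr₁ = V₁/√(g·y₁) = 6.62.
Bélanger equation: y₂/y₁ = ½[√(1 + 8Fr₁²) − 1] = ½[√351.2 − 1] = 8.87.
y₂ = 8.87 × 0.267 = 2.37 m.
V₂ = q/y₂ = 2.86/2.37 = 1.21 m/s. E₁ = y₁ + V₁²/2g = 6.11 m; E₂ = y₂ + V₂²/2g = 2.44 m. ΔE = E₁ − E₂ = 3.67 m.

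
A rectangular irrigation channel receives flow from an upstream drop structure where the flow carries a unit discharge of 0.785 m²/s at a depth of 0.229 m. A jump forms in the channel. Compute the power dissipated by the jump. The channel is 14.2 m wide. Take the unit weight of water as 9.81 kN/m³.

V₁ = q/y₁ = 0.785/0.229 = 3.43 m/s. Fr₁ = V₁/√(g·y₁) = 3.43/√(9.81×0.229) = 2.29.
From the momentum equation for a rectangular channel, y₂/y₁ = ½[√(1 + 8Fr₁²) − 1] = ½[√42.85 − 1] = 2.77.
y₂ = 2.77 × 0.229 = 0.635 m.
V₂ = q/y₂ = 0.785/0.635 = 1.24 m/s. E₁ = y₁ + V₁²/2g = 0.828 m; E₂ = y₂ + V₂²/2g = 0.713 m. ΔE = E₁ − E₂ = 0.115 m.
Q = q·b = 0.785 × 14.2 = 11.1 m³/s. P = γ·Q·ΔE = 9.81 × 11.1 × 0.115 = 12.6 kW.

P = 12.6 kW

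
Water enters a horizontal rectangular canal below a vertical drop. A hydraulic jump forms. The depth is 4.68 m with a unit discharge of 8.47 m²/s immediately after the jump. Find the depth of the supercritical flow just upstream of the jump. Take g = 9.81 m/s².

V₂ = q/y₂ = 8.47/4.68 = 1.81 m/s; Fr₂ = V₂/√(g·y₂) = 0.267.
From the momentum equation (using Fr₂), y₁/y₂ = ½[√(1 + 8Fr₂²) − 1] = ½[√1.571 − 1] = 0.127.
y₁ = 0.127 × 4.68 = 0.593 m.

y₁ = 0.593 m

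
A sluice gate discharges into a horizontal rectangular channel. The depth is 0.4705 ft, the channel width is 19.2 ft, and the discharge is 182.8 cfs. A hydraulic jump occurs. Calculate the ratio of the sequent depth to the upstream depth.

q = Q/b = 182.8/19.2 = 9.521 ft²/s; V₁ = q/y₁ = 20.24 ft/s. Fr₁ = V₁/√(g·y₁) = 5.199.
Conjugate-depth relation: y₂/y₁ = ½[√(1 + 8Fr₁²) − 1] = ½[√217.22 − 1] = 6.869.

y₂/y₁ = 6.869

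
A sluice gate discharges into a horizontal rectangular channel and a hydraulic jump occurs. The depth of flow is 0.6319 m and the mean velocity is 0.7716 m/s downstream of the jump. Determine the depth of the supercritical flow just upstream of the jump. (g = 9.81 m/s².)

Fr₂ = V₂/√(g·y₂) = 0.7716/√(9.81×0.6319) = 0.3099.
Since the conjugate-depth ratio holds either way, y₁/y₂ = ½[√(1 + 8Fr₂²) − 1] = ½[√1.7683 − 1] = 0.1649.
y₁ = 0.1649 × 0.6319 = 0.1042 m.

y₁ = 0.1042 m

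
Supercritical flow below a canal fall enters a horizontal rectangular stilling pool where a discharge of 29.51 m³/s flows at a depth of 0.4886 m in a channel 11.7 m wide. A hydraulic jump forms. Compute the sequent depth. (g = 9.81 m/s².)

y₂ = 1.403 m

q = Q/b = 29.51/11.7 = 2.522 m²/s; V₁ = q/y₁ = 5.162 m/s. Fr₁ = V₁/√(g·y₁) = 2.358.
By Bélanger, y₂/y₁ = ½[√(1 + 8Fr₁²) − 1] = ½[√45.476 − 1] = 2.872.
y₂ = 2.872 × 0.4886 = 1.403 m.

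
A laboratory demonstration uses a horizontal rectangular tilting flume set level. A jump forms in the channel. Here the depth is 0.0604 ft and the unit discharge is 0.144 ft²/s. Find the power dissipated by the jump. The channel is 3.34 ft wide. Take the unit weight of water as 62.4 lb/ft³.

V₁ = q/y₁ = 0.144/0.0604 = 2.38 ft/s. Fr₁ = V₁/√(g·y₁) = 2.38/√(32.2×0.0604) = 1.71.
By Bélanger, y₂/y₁ = ½[√(1 + 8Fr₁²) − 1] = ½[√24.38 − 1] = 1.97.
y₂ = 1.97 × 0.0604 = 0.119 ft.
Head loss: ΔE = (y₂ − y₁)³/(4y₁y₂) = (0.119 − 0.0604)³/(4×0.0604×0.119) = 0.000200/0.0287 = 0.00697 ft.
Q = q·b = 0.144 × 3.34 = 0.481 cfs. P = γ·Q·ΔE/550 = 62.4 × 0.481 × 0.00697 / 550 = 0.000381 hp.

P = 0.000381 hp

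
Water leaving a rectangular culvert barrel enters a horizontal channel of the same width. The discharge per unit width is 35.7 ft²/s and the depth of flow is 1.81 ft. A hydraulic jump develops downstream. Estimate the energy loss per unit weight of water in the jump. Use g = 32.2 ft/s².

V₁ = q/y₁ = 35.7/1.81 = 19.7 ft/s. Fr₁ = V₁/√(g·y₁) = 19.7/√(32.2×1.81) = 2.58.
Bélanger equation: y₂/y₁ = ½[√(1 + 8Fr₁²) − 1] = ½[√54.40 − 1] = 3.19.
y₂ = 3.19 × 1.81 = 5.77 ft.
V₂ = q/y₂ = 35.7/5.77 = 6.19 ft/s. E₁ = y₁ + V₁²/2g = 7.85 ft; E₂ = y₂ + V₂²/2g = 6.36 ft. ΔE = E₁ − E₂ = 1.49 ft.

ΔE = 1.49 ft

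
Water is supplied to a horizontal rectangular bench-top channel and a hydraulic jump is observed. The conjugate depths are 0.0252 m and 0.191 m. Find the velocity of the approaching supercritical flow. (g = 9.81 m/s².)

For a rectangular channel the momentum equation gives q² = ½·g·y₁·y₂·(y₁ + y₂) = ½×9.81×0.0252×0.191×0.216 = 0.00510.
q = √0.00510 = 0.0714 m²/s.
V₁ = q/y₁ = 0.0714/0.0252 = 2.84 m/s.

V₁ = 2.84 m/s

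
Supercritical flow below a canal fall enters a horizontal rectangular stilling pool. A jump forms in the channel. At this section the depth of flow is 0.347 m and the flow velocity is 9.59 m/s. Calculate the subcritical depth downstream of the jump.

Fr₁ = V₁/√(g·y₁) = 9.59/√(9.81×0.347) = 5.20.
By Bélanger, y₂/y₁ = ½[√(1 + 8Fr₁²) − 1] = ½[√217.1 − 1] = 6.87.
y₂ = 6.87 × 0.347 = 2.38 m.

y₂ = 2.38 m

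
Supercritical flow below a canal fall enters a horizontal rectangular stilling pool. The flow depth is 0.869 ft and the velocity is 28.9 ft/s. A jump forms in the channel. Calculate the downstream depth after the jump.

y₂ = 6.29 ft

Fr₁ = V₁/√(g·y₁) = 28.9/√(32.2×0.869) = 5.46.
Conjugate-depth relation: y₂/y₁ = ½[√(1 + 8Fr₁²) − 1] = ½[√239.8 − 1] = 7.24.
y₂ = 7.24 × 0.869 = 6.29 ft.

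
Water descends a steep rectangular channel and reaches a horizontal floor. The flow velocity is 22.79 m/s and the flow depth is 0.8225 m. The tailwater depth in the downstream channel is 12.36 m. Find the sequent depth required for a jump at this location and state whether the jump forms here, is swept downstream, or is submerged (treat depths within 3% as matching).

y₂ = 8.930 m; the jump is submerged

Fr₁ = V₁/√(g·y₁) = 22.79/√(9.81×0.8225) = 8.023.
Conjugate-depth relation: y₂/y₁ = ½[√(1 + 8Fr₁²) − 1] = ½[√515.96 − 1] = 10.86.
y₂ = 10.86 × 0.8225 = 8.930 m.
Tailwater y_tw = 12.36 m: y_tw > y₂, so the jump is submerged.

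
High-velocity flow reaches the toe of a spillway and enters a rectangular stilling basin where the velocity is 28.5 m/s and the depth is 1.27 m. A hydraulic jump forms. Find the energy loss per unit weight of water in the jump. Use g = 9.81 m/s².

ΔE = 28.4 m

Fr₁ = V₁/√(g·y₁) = 28.5/√(9.81×1.27) = 8.07.
Sequent-depth ratio: y₂/y₁ = ½[√(1 + 8Fr₁²) − 1] = ½[√522.6 − 1] = 10.9.
y₂ = 10.9 × 1.27 = 13.9 m.
Head loss: ΔE = (y₂ − y₁)³/(4y₁y₂) = (13.9 − 1.27)³/(4×1.27×13.9) = 2006/70.5 = 28.4 m.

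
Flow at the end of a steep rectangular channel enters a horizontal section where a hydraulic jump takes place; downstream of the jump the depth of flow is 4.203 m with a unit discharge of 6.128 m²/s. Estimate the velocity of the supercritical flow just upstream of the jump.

V₁ = 15.47 m/s

V₂ = q/y₂ = 6.128/4.203 = 1.458 m/s; Fr₂ = V₂/√(g·y₂) = 0.2271.
Since the conjugate-depth ratio holds either way, y₁/y₂ = ½[√(1 + 8Fr₂²) − 1] = ½[√1.4125 − 1] = 0.09423.
y₁ = 0.09423 × 4.203 = 0.3961 m.
V₁ = q/y₁ = 6.128/0.3961 = 15.47 m/s.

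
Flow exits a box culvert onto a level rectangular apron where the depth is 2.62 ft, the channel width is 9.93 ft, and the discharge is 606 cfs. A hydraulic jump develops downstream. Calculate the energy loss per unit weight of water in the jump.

ΔE = 2.00 ft

q = Q/b = 606/9.93 = 61.0 ft²/s; V₁ = q/y₁ = 23.3 ft/s. Fr₁ = V₁/√(g·y₁) = 2.54.
Bélanger equation: y₂/y₁ = ½[√(1 + 8Fr₁²) − 1] = ½[√52.45 − 1] = 3.12.
y₂ = 3.12 × 2.62 = 8.18 ft.
Head loss: ΔE = (y₂ − y₁)³/(4y₁y₂) = (8.18 − 2.62)³/(4×2.62×8.18) = 172/85.7 = 2.00 ft.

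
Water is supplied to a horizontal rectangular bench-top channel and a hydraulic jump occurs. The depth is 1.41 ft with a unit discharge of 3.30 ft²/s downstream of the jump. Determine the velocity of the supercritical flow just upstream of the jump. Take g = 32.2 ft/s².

V₁ = 11.6 ft/s

V₂ = q/y₂ = 3.30/1.41 = 2.34 ft/s; Fr₂ = V₂/√(g·y₂) = 0.347.
The Bélanger relation is symmetric: y₁/y₂ = ½[√(1 + 8Fr₂²) − 1] = ½[√1.965 − 1] = 0.201.
y₁ = 0.201 × 1.41 = 0.283 ft.
V₁ = q/y₁ = 3.30/0.283 = 11.6 ft/s.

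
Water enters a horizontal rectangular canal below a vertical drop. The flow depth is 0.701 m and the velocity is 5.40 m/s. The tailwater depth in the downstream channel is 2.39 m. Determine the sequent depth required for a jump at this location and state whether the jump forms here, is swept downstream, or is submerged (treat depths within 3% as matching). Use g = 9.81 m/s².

Fr₁ = V₁/√(g·y₁) = 5.40/√(9.81×0.701) = 2.06.
Conjugate-depth relation: y₂/y₁ = ½[√(1 + 8Fr₁²) − 1] = ½[√34.92 − 1] = 2.45.
y₂ = 2.45 × 0.701 = 1.72 m.
Tailwater y_tw = 2.39 m: y_tw > y₂, so the jump is submerged.

y₂ = 1.72 m; the jump is submerged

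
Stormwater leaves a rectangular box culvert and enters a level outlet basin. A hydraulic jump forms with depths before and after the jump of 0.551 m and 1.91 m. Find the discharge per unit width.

q = 3.56 m²/s

For a rectangular channel the momentum equation gives q² = ½·g·y₁·y₂·(y₁ + y₂) = ½×9.81×0.551×1.91×2.46 = 12.7.
q = √12.7 = 3.56 m²/s.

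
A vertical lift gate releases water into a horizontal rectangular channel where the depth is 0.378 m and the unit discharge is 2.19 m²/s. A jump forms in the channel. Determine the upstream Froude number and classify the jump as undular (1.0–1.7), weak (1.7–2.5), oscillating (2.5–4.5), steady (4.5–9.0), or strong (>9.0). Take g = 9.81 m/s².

Fr₁ = 3.01; oscillating jump

V₁ = q/y₁ = 2.19/0.378 = 5.79 m/s. Fr₁ = V₁/√(g·y₁) = 5.79/√(9.81×0.378) = 3.01.
Fr₁ = 3.01 lies in the oscillating range.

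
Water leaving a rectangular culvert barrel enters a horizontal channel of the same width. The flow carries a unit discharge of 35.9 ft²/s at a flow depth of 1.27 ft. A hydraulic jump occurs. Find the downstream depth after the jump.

y₂ = 7.33 ft

V₁ = q/y₁ = 35.9/1.27 = 28.3 ft/s. Fr₁ = V₁/√(g·y₁) = 28.3/√(32.2×1.27) = 4.42.
Conjugate-depth relation: y₂/y₁ = ½[√(1 + 8Fr₁²) − 1] = ½[√157.3 − 1] = 5.77.
y₂ = 5.77 × 1.27 = 7.33 ft.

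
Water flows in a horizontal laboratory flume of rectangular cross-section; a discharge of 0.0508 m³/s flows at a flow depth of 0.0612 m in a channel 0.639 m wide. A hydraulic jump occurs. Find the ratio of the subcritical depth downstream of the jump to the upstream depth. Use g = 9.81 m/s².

q = Q/b = 0.0508/0.639 = 0.0795 m²/s; V₁ = q/y₁ = 1.30 m/s. Fr₁ = V₁/√(g·y₁) = 1.68.
By Bélanger, y₂/y₁ = ½[√(1 + 8Fr₁²) − 1] = ½[√23.48 − 1] = 1.92.

y₂/y₁ = 1.92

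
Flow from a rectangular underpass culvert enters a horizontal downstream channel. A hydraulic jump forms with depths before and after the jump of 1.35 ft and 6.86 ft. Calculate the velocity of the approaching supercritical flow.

V₁ = 25.9 ft/s

For a rectangular channel the momentum equation gives q² = ½·g·y₁·y₂·(y₁ + y₂) = ½×32.2×1.35×6.86×8.21 = 1224.
q = √1224 = 35.0 ft²/s.
V₁ = q/y₁ = 35.0/1.35 = 25.9 ft/s.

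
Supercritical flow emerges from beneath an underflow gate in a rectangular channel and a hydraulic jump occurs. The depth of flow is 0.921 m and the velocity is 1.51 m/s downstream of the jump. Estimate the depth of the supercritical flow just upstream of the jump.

Fr₂ = V₂/√(g·y₂) = 1.51/√(9.81×0.921) = 0.502.
The Bélanger relation is symmetric: y₁/y₂ = ½[√(1 + 8Fr₂²) − 1] = ½[√3.019 − 1] = 0.369.
y₁ = 0.369 × 0.921 = 0.340 m.

y₁ = 0.340 m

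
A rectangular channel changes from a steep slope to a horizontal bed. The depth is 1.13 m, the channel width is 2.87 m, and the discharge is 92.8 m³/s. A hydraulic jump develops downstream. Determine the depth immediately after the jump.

y₂ = 13.2 m

q = Q/b = 92.8/2.87 = 32.3 m²/s; V₁ = q/y₁ = 28.6 m/s. Fr₁ = V₁/√(g·y₁) = 8.59.
By Bélanger, y₂/y₁ = ½[√(1 + 8Fr₁²) − 1] = ½[√591.9 − 1] = 11.7.
y₂ = 11.7 × 1.13 = 13.2 m.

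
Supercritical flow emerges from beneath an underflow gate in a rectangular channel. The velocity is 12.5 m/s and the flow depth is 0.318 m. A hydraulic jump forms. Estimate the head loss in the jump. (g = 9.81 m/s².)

ΔE = 5.17 m

Fr₁ = V₁/√(g·y₁) = 12.5/√(9.81×0.318) = 7.08.
Conjugate-depth relation: y₂/y₁ = ½[√(1 + 8Fr₁²) − 1] = ½[√401.7 − 1] = 9.52.
y₂ = 9.52 × 0.318 = 3.03 m.
q = V₁·y₁ = 12.5 × 0.318 = 3.98 m²/s. V₂ = q/y₂ = 3.98/3.03 = 1.31 m/s. E₁ = y₁ + V₁²/2g = 8.28 m; E₂ = y₂ + V₂²/2g = 3.12 m. ΔE = E₁ − E₂ = 5.17 m.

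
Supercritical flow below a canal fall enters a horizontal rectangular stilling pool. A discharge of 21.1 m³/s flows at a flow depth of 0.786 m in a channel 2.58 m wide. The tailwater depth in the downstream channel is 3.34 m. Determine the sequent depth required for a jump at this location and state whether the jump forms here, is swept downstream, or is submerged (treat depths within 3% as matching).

q = Q/b = 21.1/2.58 = 8.18 m²/s; V₁ = q/y₁ = 10.4 m/s. Fr₁ = V₁/√(g·y₁) = 3.75.
Bélanger equation: y₂/y₁ = ½[√(1 + 8Fr₁²) − 1] = ½[√113.3 − 1] = 4.82.
y₂ = 4.82 × 0.786 = 3.79 m.
Tailwater y_tw = 3.34 m: y_tw < y₂, so the jump is swept downstream.

y₂ = 3.79 m; the jump is swept downstream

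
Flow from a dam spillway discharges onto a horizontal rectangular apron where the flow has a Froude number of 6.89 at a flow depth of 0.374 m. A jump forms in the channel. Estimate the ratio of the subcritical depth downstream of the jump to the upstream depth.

y₂/y₁ = 9.26

Fr₁ = 6.89 (given).
Sequent-depth ratio: y₂/y₁ = ½[√(1 + 8Fr₁²) − 1] = ½[√380.8 − 1] = 9.26.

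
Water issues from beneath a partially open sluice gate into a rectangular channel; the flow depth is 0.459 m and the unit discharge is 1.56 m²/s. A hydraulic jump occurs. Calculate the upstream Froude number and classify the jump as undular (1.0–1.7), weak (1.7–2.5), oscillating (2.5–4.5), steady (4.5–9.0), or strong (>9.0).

Fr₁ = 1.60; undular jump

V₁ = q/y₁ = 1.56/0.459 = 3.40 m/s. Fr₁ = V₁/√(g·y₁) = 3.40/√(9.81×0.459) = 1.60.
Fr₁ = 1.60 lies in the undular range.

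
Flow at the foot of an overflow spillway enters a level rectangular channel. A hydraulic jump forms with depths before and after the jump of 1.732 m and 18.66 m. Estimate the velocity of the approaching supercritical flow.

V₁ = 32.83 m/s

For a rectangular channel the momentum equation gives q² = ½·g·y₁·y₂·(y₁ + y₂) = ½×9.81×1.732×18.66×20.39 = 3233.
q = √3233 = 56.86 m²/s.
V₁ = q/y₁ = 56.86/1.732 = 32.83 m/s.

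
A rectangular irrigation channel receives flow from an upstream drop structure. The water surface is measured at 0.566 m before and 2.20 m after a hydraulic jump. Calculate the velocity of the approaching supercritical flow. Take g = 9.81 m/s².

V₁ = 7.26 m/s

For a rectangular channel the momentum equation gives q² = ½·g·y₁·y₂·(y₁ + y₂) = ½×9.81×0.566×2.20×2.77 = 16.9.
q = √16.9 = 4.11 m²/s.
V₁ = q/y₁ = 4.11/0.566 = 7.26 m/s.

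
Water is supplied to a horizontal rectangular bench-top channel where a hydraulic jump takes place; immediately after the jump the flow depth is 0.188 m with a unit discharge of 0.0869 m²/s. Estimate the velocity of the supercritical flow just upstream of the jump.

V₁ = 2.38 m/s

V₂ = q/y₂ = 0.0869/0.188 = 0.462 m/s; Fr₂ = V₂/√(g·y₂) = 0.340.
The Bélanger relation is symmetric: y₁/y₂ = ½[√(1 + 8Fr₂²) − 1] = ½[√1.927 − 1] = 0.194.
y₁ = 0.194 × 0.188 = 0.0365 m.
V₁ = q/y₁ = 0.0869/0.0365 = 2.38 m/s.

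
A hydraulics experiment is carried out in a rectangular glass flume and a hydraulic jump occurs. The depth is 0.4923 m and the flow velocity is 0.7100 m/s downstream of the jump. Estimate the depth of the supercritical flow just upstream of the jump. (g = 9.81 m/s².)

y₁ = 0.08729 m

Fr₂ = V₂/√(g·y₂) = 0.7100/√(9.81×0.4923) = 0.3231.
Since the conjugate-depth ratio holds either way, y₁/y₂ = ½[√(1 + 8Fr₂²) − 1] = ½[√1.8350 − 1] = 0.1773.
y₁ = 0.1773 × 0.4923 = 0.08729 m.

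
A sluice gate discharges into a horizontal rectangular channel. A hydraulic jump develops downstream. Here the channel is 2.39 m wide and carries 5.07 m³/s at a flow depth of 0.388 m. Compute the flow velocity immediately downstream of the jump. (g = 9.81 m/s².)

V₂ = 1.56 m/s

q = Q/b = 5.07/2.39 = 2.12 m²/s; V₁ = q/y₁ = 5.47 m/s. Fr₁ = V₁/√(g·y₁) = 2.80.
By Bélanger, y₂/y₁ = ½[√(1 + 8Fr₁²) − 1] = ½[√63.83 − 1] = 3.49.
y₂ = 3.49 × 0.388 = 1.36 m.
V₂ = q/y₂ = 2.12/1.36 = 1.56 m/s.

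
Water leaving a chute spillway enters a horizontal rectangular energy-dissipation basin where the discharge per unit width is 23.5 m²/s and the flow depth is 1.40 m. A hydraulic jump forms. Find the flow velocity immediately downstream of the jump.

V₂ = 2.83 m/s

V₁ = q/y₁ = 23.5/1.40 = 16.8 m/s. Fr₁ = V₁/√(g·y₁) = 16.8/√(9.81×1.40) = 4.53.
Conjugate-depth relation: y₂/y₁ = ½[√(1 + 8Fr₁²) − 1] = ½[√165.1 − 1] = 5.93.
y₂ = 5.93 × 1.40 = 8.30 m.
V₂ = q/y₂ = 23.5/8.30 = 2.83 m/s.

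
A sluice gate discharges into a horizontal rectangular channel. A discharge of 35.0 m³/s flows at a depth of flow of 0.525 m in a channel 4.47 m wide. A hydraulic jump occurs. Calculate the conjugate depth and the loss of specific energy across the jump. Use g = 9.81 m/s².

y₂ = 4.62 m; ΔE = 7.09 m

q = Q/b = 35.0/4.47 = 7.83 m²/s; V₁ = q/y₁ = 14.9 m/s. Fr₁ = V₁/√(g·y₁) = 6.57.
By Bélanger, y₂/y₁ = ½[√(1 + 8Fr₁²) − 1] = ½[√346.5 − 1] = 8.81.
y₂ = 8.81 × 0.525 = 4.62 m.
V₂ = q/y₂ = 7.83/4.62 = 1.69 m/s. E₁ = y₁ + V₁²/2g = 11.9 m; E₂ = y₂ + V₂²/2g = 4.77 m. ΔE = E₁ − E₂ = 7.09 m.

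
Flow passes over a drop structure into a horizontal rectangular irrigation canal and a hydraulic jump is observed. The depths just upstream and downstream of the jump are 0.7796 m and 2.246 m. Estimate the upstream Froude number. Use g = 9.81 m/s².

Fr₁ = 2.364

For a rectangular channel the momentum equation gives q² = ½·g·y₁·y₂·(y₁ + y₂) = ½×9.81×0.7796×2.246×3.026 = 25.99.
q = √25.99 = 5.098 m²/s.
V₁ = q/y₁ = 6.539 m/s; Fr₁ = V₁/√(g·y₁) = 2.364.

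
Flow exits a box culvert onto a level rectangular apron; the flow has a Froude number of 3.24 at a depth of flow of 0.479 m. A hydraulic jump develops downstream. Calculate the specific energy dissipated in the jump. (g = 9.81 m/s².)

Fr₁ = 3.24 (given).
Conjugate-depth relation: y₂/y₁ = ½[√(1 + 8Fr₁²) − 1] = ½[√84.98 − 1] = 4.11.
y₂ = 4.11 × 0.479 = 1.97 m.
Head loss: ΔE = (y₂ − y₁)³/(4y₁y₂) = (1.97 − 0.479)³/(4×0.479×1.97) = 3.30/3.77 = 0.876 m.

ΔE = 0.876 m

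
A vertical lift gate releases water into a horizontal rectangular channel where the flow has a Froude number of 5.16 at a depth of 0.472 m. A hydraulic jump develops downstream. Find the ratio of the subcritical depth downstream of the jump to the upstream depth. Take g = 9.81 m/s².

Fr₁ = 5.16 (given).
Conjugate-depth relation: y₂/y₁ = ½[√(1 + 8Fr₁²) − 1] = ½[√214.0 − 1] = 6.81.

y₂/y₁ = 6.81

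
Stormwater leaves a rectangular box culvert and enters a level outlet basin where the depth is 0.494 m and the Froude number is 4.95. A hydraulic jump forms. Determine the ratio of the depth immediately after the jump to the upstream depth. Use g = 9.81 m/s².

y₂/y₁ = 6.52

Fr₁ = 4.95 (given).
Bélanger equation: y₂/y₁ = ½[√(1 + 8Fr₁²) − 1] = ½[√197.0 − 1] = 6.52.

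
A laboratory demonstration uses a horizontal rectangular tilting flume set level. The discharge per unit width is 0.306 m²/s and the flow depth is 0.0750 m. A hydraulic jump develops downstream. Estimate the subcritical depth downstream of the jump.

V₁ = q/y₁ = 0.306/0.0750 = 4.08 m/s. Fr₁ = V₁/√(g·y₁) = 4.08/√(9.81×0.0750) = 4.76.
From the momentum equation for a rectangular channel, y₂/y₁ = ½[√(1 + 8Fr₁²) − 1] = ½[√182.0 − 1] = 6.25.
y₂ = 6.25 × 0.0750 = 0.468 m.

y₂ = 0.468 m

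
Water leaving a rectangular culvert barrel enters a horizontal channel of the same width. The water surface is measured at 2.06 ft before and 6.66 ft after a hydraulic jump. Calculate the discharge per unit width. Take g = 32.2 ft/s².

q = 43.9 ft²/s

For a rectangular channel the momentum equation gives q² = ½·g·y₁·y₂·(y₁ + y₂) = ½×32.2×2.06×6.66×8.72 = 1926.
q = √1926 = 43.9 ft²/s.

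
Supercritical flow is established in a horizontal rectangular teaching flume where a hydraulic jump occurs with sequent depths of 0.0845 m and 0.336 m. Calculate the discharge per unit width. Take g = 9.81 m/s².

For a rectangular channel the momentum equation gives q² = ½·g·y₁·y₂·(y₁ + y₂) = ½×9.81×0.0845×0.336×0.421 = 0.0586.
q = √0.0586 = 0.242 m²/s.

q = 0.242 m²/s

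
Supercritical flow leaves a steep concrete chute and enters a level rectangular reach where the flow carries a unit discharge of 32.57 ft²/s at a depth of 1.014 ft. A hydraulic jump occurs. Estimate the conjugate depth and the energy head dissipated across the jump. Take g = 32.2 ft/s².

y₂ = 7.570 ft; ΔE = 9.177 ft

V₁ = q/y₁ = 32.57/1.014 = 32.12 ft/s. Fr₁ = V₁/√(g·y₁) = 32.12/√(32.2×1.014) = 5.621.
Conjugate-depth relation: y₂/y₁ = ½[√(1 + 8Fr₁²) − 1] = ½[√253.79 − 1] = 7.465.
y₂ = 7.465 × 1.014 = 7.570 ft.
Head loss: ΔE = (y₂ − y₁)³/(4y₁y₂) = (7.570 − 1.014)³/(4×1.014×7.570) = 281.8/30.70 = 9.177 ft.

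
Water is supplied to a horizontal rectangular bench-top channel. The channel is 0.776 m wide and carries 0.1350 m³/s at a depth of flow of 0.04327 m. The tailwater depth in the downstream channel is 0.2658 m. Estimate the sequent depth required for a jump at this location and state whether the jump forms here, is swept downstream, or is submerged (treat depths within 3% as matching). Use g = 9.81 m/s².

q = Q/b = 0.1350/0.776 = 0.1740 m²/s; V₁ = q/y₁ = 4.021 m/s. Fr₁ = V₁/√(g·y₁) = 6.171.
Sequent-depth ratio: y₂/y₁ = ½[√(1 + 8Fr₁²) − 1] = ½[√305.65 − 1] = 8.241.
y₂ = 8.241 × 0.04327 = 0.3566 m.
Tailwater y_tw = 0.2658 m: y_tw < y₂, so the jump is swept downstream.

y₂ = 0.3566 m; the jump is swept downstream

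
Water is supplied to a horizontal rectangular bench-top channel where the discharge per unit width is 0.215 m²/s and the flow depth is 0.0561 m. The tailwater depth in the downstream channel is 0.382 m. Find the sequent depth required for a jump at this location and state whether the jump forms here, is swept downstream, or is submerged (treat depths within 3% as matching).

y₂ = 0.383 m; the jump forms here

V₁ = q/y₁ = 0.215/0.0561 = 3.83 m/s. Fr₁ = V₁/√(g·y₁) = 3.83/√(9.81×0.0561) = 5.17.
From the momentum equation for a rectangular channel, y₂/y₁ = ½[√(1 + 8Fr₁²) − 1] = ½[√214.5 − 1] = 6.82.
y₂ = 6.82 × 0.0561 = 0.383 m.
Tailwater y_tw = 0.382 m: y_tw ≈ y₂, so the jump forms here.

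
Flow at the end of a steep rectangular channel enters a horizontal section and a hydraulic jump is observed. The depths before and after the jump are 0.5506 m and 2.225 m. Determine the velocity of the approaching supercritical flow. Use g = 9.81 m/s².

For a rectangular channel the momentum equation gives q² = ½·g·y₁·y₂·(y₁ + y₂) = ½×9.81×0.5506×2.225×2.776 = 16.68.
q = √16.68 = 4.084 m²/s.
V₁ = q/y₁ = 4.084/0.5506 = 7.417 m/s.

V₁ = 7.417 m/s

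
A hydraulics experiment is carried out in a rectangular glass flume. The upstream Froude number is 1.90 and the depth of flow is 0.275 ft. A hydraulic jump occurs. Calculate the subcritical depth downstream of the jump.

Fr₁ = 1.90 (given).
Bélanger equation: y₂/y₁ = ½[√(1 + 8Fr₁²) − 1] = ½[√29.88 − 1] = 2.23.
y₂ = 2.23 × 0.275 = 0.614 ft.

y₂ = 0.614 ft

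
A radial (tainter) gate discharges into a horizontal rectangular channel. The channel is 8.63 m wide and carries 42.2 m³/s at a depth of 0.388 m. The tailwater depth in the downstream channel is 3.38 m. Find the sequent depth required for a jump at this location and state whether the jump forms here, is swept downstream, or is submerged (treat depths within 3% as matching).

y₂ = 3.36 m; the jump forms here

q = Q/b = 42.2/8.63 = 4.89 m²/s; V₁ = q/y₁ = 12.6 m/s. Fr₁ = V₁/√(g·y₁) = 6.46.
Conjugate-depth relation: y₂/y₁ = ½[√(1 + 8Fr₁²) − 1] = ½[√334.8 − 1] = 8.65.
y₂ = 8.65 × 0.388 = 3.36 m.
Tailwater y_tw = 3.38 m: y_tw ≈ y₂, so the jump forms here.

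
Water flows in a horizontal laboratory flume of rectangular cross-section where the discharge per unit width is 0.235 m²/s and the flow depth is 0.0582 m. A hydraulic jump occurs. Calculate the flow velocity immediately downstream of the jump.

V₂ = 0.571 m/s

V₁ = q/y₁ = 0.235/0.0582 = 4.04 m/s. Fr₁ = V₁/√(g·y₁) = 4.04/√(9.81×0.0582) = 5.34.
Bélanger equation: y₂/y₁ = ½[√(1 + 8Fr₁²) − 1] = ½[√229.4 − 1] = 7.07.
y₂ = 7.07 × 0.0582 = 0.412 m.
V₂ = q/y₂ = 0.235/0.412 = 0.571 m/s.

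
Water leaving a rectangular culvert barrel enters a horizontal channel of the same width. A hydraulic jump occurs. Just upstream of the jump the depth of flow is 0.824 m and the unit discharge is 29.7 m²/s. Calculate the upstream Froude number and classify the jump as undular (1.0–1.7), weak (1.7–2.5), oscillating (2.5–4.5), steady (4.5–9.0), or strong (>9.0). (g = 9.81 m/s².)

V₁ = q/y₁ = 29.7/0.824 = 36.0 m/s. Fr₁ = V₁/√(g·y₁) = 36.0/√(9.81×0.824) = 12.7.
Fr₁ = 12.7 lies in the strong range.

Fr₁ = 12.7; strong jump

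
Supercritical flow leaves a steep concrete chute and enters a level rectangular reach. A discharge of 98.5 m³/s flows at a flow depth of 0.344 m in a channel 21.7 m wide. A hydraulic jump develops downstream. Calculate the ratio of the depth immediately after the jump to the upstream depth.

y₂/y₁ = 9.67

q = Q/b = 98.5/21.7 = 4.54 m²/s; V₁ = q/y₁ = 13.2 m/s. Fr₁ = V₁/√(g·y₁) = 7.18.
Conjugate-depth relation: y₂/y₁ = ½[√(1 + 8Fr₁²) − 1] = ½[√413.8 − 1] = 9.67.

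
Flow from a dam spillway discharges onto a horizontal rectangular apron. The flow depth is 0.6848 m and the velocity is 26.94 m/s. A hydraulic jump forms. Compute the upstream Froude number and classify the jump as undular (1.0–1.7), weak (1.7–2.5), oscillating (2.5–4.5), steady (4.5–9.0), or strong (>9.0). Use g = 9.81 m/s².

Fr₁ = 10.39; strong jump

Fr₁ = V₁/√(g·y₁) = 26.94/√(9.81×0.6848) = 10.39.
Fr₁ = 10.39 lies in the strong range.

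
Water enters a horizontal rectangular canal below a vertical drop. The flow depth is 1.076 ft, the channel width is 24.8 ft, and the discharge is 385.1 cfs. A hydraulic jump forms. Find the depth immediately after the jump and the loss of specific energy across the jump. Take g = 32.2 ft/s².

y₂ = 3.231 ft; ΔE = 0.7200 ft

q = Q/b = 385.1/24.8 = 15.53 ft²/s; V₁ = q/y₁ = 14.43 ft/s. Fr₁ = V₁/√(g·y₁) = 2.452.
Sequent-depth ratio: y₂/y₁ = ½[√(1 + 8Fr₁²) − 1] = ½[√49.088 − 1] = 3.003.
y₂ = 3.003 × 1.076 = 3.231 ft.
V₂ = q/y₂ = 15.53/3.231 = 4.805 ft/s. E₁ = y₁ + V₁²/2g = 4.310 ft; E₂ = y₂ + V₂²/2g = 3.590 ft. ΔE = E₁ − E₂ = 0.7200 ft.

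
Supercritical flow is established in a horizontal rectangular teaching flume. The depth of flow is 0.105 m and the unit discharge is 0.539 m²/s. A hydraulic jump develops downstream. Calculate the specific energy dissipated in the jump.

V₁ = q/y₁ = 0.539/0.105 = 5.13 m/s. Fr₁ = V₁/√(g·y₁) = 5.13/√(9.81×0.105) = 5.06.
Bélanger equation: y₂/y₁ = ½[√(1 + 8Fr₁²) − 1] = ½[√205.7 − 1] = 6.67.
y₂ = 6.67 × 0.105 = 0.700 m.
V₂ = q/y₂ = 0.539/0.700 = 0.770 m/s. E₁ = y₁ + V₁²/2g = 1.45 m; E₂ = y₂ + V₂²/2g = 0.731 m. ΔE = E₁ − E₂ = 0.717 m.

ΔE = 0.717 m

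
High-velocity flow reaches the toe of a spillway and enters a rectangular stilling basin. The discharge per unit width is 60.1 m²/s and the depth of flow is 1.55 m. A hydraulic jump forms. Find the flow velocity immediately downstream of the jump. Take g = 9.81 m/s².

V₂ = 2.86 m/s

V₁ = q/y₁ = 60.1/1.55 = 38.8 m/s. Fr₁ = V₁/√(g·y₁) = 38.8/√(9.81×1.55) = 9.94.
Bélanger equation: y₂/y₁ = ½[√(1 + 8Fr₁²) − 1] = ½[√792.0 − 1] = 13.6.
y₂ = 13.6 × 1.55 = 21.0 m.
V₂ = q/y₂ = 60.1/21.0 = 2.86 m/s.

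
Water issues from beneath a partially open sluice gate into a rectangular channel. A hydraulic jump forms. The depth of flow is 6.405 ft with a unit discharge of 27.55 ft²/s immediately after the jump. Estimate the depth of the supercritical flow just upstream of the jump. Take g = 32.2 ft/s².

y₁ = 0.9947 ft

V₂ = q/y₂ = 27.55/6.405 = 4.301 ft/s; Fr₂ = V₂/√(g·y₂) = 0.2995.
Since the conjugate-depth ratio holds either way, y₁/y₂ = ½[√(1 + 8Fr₂²) − 1] = ½[√1.7177 − 1] = 0.1553.
y₁ = 0.1553 × 6.405 = 0.9947 ft.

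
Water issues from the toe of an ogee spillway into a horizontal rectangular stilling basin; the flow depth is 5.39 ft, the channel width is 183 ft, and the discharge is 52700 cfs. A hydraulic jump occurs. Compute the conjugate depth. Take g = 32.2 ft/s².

q = Q/b = 52700/183 = 288 ft²/s; V₁ = q/y₁ = 53.4 ft/s. Fr₁ = V₁/√(g·y₁) = 4.06.
Sequent-depth ratio: y₂/y₁ = ½[√(1 + 8Fr₁²) − 1] = ½[√132.6 − 1] = 5.26.
y₂ = 5.26 × 5.39 = 28.3 ft.

y₂ = 28.3 ft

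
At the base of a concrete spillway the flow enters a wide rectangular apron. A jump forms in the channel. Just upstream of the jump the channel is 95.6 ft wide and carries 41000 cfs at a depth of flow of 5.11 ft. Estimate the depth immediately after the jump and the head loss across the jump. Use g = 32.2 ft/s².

y₂ = 44.8 ft; ΔE = 68.3 ft

q = Q/b = 41000/95.6 = 429 ft²/s; V₁ = q/y₁ = 83.9 ft/s. Fr₁ = V₁/√(g·y₁) = 6.54.
From the momentum equation for a rectangular channel, y₂/y₁ = ½[√(1 + 8Fr₁²) − 1] = ½[√343.5 − 1] = 8.77.
y₂ = 8.77 × 5.11 = 44.8 ft.
Head loss: ΔE = (y₂ − y₁)³/(4y₁y₂) = (44.8 − 5.11)³/(4×5.11×44.8) = 62508/916 = 68.3 ft.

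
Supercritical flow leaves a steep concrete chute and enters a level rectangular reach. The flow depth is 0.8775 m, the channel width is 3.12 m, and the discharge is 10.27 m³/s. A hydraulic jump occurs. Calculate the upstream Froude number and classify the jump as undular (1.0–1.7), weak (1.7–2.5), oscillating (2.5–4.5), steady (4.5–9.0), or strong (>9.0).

q = Q/b = 10.27/3.12 = 3.292 m²/s; V₁ = q/y₁ = 3.751 m/s. Fr₁ = V₁/√(g·y₁) = 1.279.
Fr₁ = 1.279 lies in the undular range.

Fr₁ = 1.279; undular jump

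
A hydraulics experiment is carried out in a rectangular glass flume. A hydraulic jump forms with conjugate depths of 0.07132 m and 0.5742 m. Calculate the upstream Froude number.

For a rectangular channel the momentum equation gives q² = ½·g·y₁·y₂·(y₁ + y₂) = ½×9.81×0.07132×0.5742×0.6455 = 0.1297.
q = √0.1297 = 0.3601 m²/s.
V₁ = q/y₁ = 5.049 m/s; Fr₁ = V₁/√(g·y₁) = 6.036.

Fr₁ = 6.036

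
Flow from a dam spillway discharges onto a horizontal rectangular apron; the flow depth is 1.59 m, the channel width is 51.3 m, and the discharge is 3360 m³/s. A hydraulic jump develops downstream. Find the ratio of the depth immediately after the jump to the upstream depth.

y₂/y₁ = 14.3

q = Q/b = 3360/51.3 = 65.5 m²/s; V₁ = q/y₁ = 41.2 m/s. Fr₁ = V₁/√(g·y₁) = 10.4.
Sequent-depth ratio: y₂/y₁ = ½[√(1 + 8Fr₁²) − 1] = ½[√871.3 − 1] = 14.3.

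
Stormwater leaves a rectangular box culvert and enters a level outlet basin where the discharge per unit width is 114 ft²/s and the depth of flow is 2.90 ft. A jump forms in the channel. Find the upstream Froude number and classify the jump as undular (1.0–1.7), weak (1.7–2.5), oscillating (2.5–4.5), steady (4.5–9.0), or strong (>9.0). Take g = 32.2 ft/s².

Fr₁ = 4.07; oscillating jump

V₁ = q/y₁ = 114/2.90 = 39.3 ft/s. Fr₁ = V₁/√(g·y₁) = 39.3/√(32.2×2.90) = 4.07.
Fr₁ = 4.07 lies in the oscillating range.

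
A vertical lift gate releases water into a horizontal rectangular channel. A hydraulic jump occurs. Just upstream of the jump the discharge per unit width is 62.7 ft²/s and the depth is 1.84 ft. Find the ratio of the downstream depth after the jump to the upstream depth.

y₂/y₁ = 5.78

V₁ = q/y₁ = 62.7/1.84 = 34.1 ft/s. Fr₁ = V₁/√(g·y₁) = 34.1/√(32.2×1.84) = 4.43.
Sequent-depth ratio: y₂/y₁ = ½[√(1 + 8Fr₁²) − 1] = ½[√157.8 − 1] = 5.78.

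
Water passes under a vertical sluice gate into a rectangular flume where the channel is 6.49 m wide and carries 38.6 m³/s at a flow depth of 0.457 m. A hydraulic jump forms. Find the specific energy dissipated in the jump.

ΔE = 5.21 m

q = Q/b = 38.6/6.49 = 5.95 m²/s; V₁ = q/y₁ = 13.0 m/s. Fr₁ = V₁/√(g·y₁) = 6.15.
Sequent-depth ratio: y₂/y₁ = ½[√(1 + 8Fr₁²) − 1] = ½[√303.2 − 1] = 8.21.
y₂ = 8.21 × 0.457 = 3.75 m.
V₂ = q/y₂ = 5.95/3.75 = 1.59 m/s. E₁ = y₁ + V₁²/2g = 9.09 m; E₂ = y₂ + V₂²/2g = 3.88 m. ΔE = E₁ − E₂ = 5.21 m.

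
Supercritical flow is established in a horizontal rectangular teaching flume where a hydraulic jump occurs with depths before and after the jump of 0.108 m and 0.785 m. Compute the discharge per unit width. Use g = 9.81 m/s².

q = 0.609 m²/s

For a rectangular channel the momentum equation gives q² = ½·g·y₁·y₂·(y₁ + y₂) = ½×9.81×0.108×0.785×0.893 = 0.371.
q = √0.371 = 0.609 m²/s.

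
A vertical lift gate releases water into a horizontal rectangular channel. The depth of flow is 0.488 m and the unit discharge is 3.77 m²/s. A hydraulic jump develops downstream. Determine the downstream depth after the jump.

y₂ = 2.20 m

V₁ = q/y₁ = 3.77/0.488 = 7.73 m/s. Fr₁ = V₁/√(g·y₁) = 7.73/√(9.81×0.488) = 3.53.
Conjugate-depth relation: y₂/y₁ = ½[√(1 + 8Fr₁²) − 1] = ½[√100.7 − 1] = 4.52.
y₂ = 4.52 × 0.488 = 2.20 m.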